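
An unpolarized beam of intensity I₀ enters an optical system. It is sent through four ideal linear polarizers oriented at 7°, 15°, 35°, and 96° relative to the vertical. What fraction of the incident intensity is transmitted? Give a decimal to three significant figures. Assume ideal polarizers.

Unpolarized light through the first polarizer → I₁ = ½ I₀, now polarized at 7°.
I₂ = I₁ cos²(15° − 7°) = 0.5 I₀ · cos²(8°) = 0.4903 I₀.
I₃ = I₂ cos²(35° − 15°) = 0.4903 I₀ · cos²(20°) = 0.433 I₀.
I₄ = I₃ cos²(96° − 35°) = 0.433 I₀ · cos²(61°) = 0.1018 I₀.
Transmitted fraction = 0.1018.

≈ 0.102 I₀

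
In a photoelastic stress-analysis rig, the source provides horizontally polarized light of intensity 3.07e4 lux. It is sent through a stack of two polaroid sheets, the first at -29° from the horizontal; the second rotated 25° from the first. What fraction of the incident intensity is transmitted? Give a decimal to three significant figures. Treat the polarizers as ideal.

I₁ = 3.07e4 lux · cos²(29°) = 2.348e+04 lux.
I₂ = I₁ · cos²(25°) = 2.348e+04 · 0.8214 = 1.929e+04 lux.
Transmitted fraction = 0.6283.

I/I₀ ≈ 0.628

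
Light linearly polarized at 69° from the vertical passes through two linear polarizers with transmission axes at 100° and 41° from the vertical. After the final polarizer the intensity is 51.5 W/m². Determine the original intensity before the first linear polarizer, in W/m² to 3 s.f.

I₀ ≈ 264 W/m²

I₁ = I₀ cos²(100° − 69°) = I₀ cos²(31°) = 0.7347 I₀.
I₂ = I₁ cos²(41° − 100°) = 0.7347 I₀ · cos²(59°) = 0.1949 I₀.
So 51.5 W/m² = 0.1949 I₀, giving I₀ = 51.5/0.1949 = 264.2 W/m².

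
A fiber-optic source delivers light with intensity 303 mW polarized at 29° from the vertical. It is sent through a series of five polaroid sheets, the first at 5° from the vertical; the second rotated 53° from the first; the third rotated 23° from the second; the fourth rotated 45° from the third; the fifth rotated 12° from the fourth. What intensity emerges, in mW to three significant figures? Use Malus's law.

By Malus's law, I₁ = 303 mW · cos²(24°) = 252.9 mW.
I₂ = I₁ · cos²(53°) = 252.9 · 0.3622 = 91.59 mW.
I₃ = I₂ · cos²(23°) = 91.59 · 0.8473 = 77.6 mW.
I₄ = I₃ · cos²(45°) = 77.6 · 0.5 = 38.8 mW.
I₅ = I₄ · cos²(12°) = 38.8 · 0.9568 = 37.12 mW.

I ≈ 37.1 mW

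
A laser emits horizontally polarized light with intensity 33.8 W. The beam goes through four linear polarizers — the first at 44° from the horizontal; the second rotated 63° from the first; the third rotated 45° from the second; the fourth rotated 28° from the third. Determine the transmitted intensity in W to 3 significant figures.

By Malus's law, I₁ = 33.8 W · cos²(44°) = 17.49 W.
I₂ = I₁ · cos²(63°) = 17.49 · 0.2061 = 3.605 W.
I₃ = I₂ · cos²(45°) = 3.605 · 0.5 = 1.802 W.
I₄ = I₃ · cos²(28°) = 1.802 · 0.7796 = 1.405 W.

I ≈ 1.41 W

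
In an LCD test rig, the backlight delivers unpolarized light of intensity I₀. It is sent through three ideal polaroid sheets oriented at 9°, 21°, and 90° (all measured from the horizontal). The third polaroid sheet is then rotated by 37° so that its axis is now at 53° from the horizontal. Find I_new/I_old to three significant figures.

Before rotation:
Unpolarized light through the first polarizer → I₁ = ½ I₀, now polarized at 9°.
I₂ = I₁ cos²(21° − 9°) = 0.5 I₀ · cos²(12°) = 0.4784 I₀.
I₃ = I₂ cos²(90° − 21°) = 0.4784 I₀ · cos²(69°) = 0.06144 I₀.
After rotation:
Unpolarized light through the first polarizer → I₁ = ½ I₀, now polarized at 9°.
I₂ = I₁ cos²(21° − 9°) = 0.5 I₀ · cos²(12°) = 0.4784 I₀.
I₃ = I₂ cos²(53° − 21°) = 0.4784 I₀ · cos²(32°) = 0.344 I₀.
Ratio = 0.344 / 0.06144 = 5.6.

I_new/I_old ≈ 5.60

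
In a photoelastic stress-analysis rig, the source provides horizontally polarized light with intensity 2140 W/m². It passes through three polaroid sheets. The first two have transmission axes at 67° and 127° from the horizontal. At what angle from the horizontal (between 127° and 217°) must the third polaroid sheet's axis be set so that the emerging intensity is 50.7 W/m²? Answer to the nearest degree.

θ ≈ 165°

I₁ = I₀ cos²(67° − 0°) = I₀ cos²(67°) = 0.1527 I₀.
I₂ = I₁ cos²(127° − 67°) = 0.1527 I₀ · cos²(60°) = 0.03817 I₀.
Target fraction: 50.7 / 2140 W/m² = 0.02369 of I₀.
Need I₃/I₀ = 0.02369, so cos²(θ − 127°) = 0.02369 / 0.03817 = 0.6207.
θ − 127° = arccos(√0.6207) = 38.0°, giving θ ≈ 127 + 38.0 = 165.0°.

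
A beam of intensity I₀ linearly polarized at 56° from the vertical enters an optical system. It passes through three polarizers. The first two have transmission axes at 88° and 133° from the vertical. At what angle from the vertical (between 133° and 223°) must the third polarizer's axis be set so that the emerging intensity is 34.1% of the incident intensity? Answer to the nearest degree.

θ ≈ 146°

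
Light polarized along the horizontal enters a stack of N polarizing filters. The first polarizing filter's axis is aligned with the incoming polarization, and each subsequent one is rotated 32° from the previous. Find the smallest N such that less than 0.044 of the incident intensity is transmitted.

First polarizer is aligned with the polarization: full transmission.
Each further stage multiplies by cos²(32°) = 0.7192.
After N polarizers: T = 0.7192^(N−1). Require T < 0.044 ⇒ N−1 > ln(0.044)/ln(0.7192) = 9.48, so N−1 ≥ 10 and N = 11.
Check: N=11 gives T = 0.03702 < 0.044; N=10 gives T = 0.05147.

N = 11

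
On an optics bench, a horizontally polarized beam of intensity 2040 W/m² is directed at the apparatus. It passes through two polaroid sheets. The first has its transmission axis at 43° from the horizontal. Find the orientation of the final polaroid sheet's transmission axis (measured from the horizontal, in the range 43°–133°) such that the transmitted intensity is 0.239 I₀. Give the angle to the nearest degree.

θ ≈ 91°

I₁ = I₀ cos²(43° − 0°) = I₀ cos²(43°) = 0.5349 I₀.
Need I₂/I₀ = 0.239, so cos²(θ − 43°) = 0.239 / 0.5349 = 0.4468.
θ − 43° = arccos(√0.4468) = 48.1°, giving θ ≈ 43 + 48.1 = 91.1°.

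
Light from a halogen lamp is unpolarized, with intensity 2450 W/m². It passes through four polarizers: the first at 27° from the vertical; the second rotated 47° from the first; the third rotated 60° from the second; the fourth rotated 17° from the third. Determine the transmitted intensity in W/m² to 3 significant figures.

I ≈ 130 W/m²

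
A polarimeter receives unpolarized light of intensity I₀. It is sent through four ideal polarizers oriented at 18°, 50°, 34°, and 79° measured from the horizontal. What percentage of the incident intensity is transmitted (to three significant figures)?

≈ 16.6%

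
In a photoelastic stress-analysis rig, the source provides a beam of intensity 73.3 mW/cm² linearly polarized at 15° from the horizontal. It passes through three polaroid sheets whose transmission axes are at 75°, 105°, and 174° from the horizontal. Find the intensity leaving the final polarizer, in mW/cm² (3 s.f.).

I₁ = 73.3 mW/cm² · cos²(60°) = 18.33 mW/cm².
I₂ = I₁ · cos²(30°) = 18.33 · 0.75 = 13.74 mW/cm².
I₃ = I₂ · cos²(69°) = 13.74 · 0.1284 = 1.765 mW/cm².

I ≈ 1.77 mW/cm²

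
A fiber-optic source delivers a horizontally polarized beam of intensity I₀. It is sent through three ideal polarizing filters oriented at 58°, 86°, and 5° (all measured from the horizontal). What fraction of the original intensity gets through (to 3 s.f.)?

I₁ = I₀ cos²(58° − 0°) = I₀ cos²(58°) = 0.2808 I₀.
I₂ = I₁ cos²(86° − 58°) = 0.2808 I₀ · cos²(28°) = 0.2189 I₀.
I₃ = I₂ cos²(5° − 86°) = 0.2189 I₀ · cos²(81°) = 0.005357 I₀.
Transmitted fraction = 0.005357.

≈ 0.00536 I₀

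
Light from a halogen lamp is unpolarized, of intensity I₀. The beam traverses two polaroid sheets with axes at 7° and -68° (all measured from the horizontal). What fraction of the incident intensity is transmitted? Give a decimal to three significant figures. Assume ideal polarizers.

Unpolarized light through the first polarizer → I₁ = ½ I₀, now polarized at 7°.
I₂ = I₁ cos²(-68° − 7°) = 0.5 I₀ · cos²(75°) = 0.03349 I₀.
Transmitted fraction = 0.03349.

≈ 0.0335 I₀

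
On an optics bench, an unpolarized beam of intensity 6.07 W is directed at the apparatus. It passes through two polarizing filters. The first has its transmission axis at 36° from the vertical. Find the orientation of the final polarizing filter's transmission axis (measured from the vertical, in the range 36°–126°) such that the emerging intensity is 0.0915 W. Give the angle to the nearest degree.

Unpolarized light through the first polarizer → I₁ = ½ I₀, now polarized at 36°.
Target fraction: 0.0915 / 6.07 W = 0.01507 of I₀.
Need I₂/I₀ = 0.01507, so cos²(θ − 36°) = 0.01507 / 0.5 = 0.03015.
θ − 36° = arccos(√0.03015) = 80.0°, giving θ ≈ 36 + 80.0 = 116.0°.

θ ≈ 116°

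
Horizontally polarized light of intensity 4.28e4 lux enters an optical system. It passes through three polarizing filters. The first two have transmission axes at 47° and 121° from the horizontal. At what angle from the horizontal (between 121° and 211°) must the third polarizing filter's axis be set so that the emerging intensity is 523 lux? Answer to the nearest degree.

θ ≈ 175°

I₁ = I₀ cos²(47° − 0°) = I₀ cos²(47°) = 0.4651 I₀.
I₂ = I₁ cos²(121° − 47°) = 0.4651 I₀ · cos²(74°) = 0.03534 I₀.
Target fraction: 523 / 4.28e4 lux = 0.01222 of I₀.
Need I₃/I₀ = 0.01222, so cos²(θ − 121°) = 0.01222 / 0.03534 = 0.3458.
θ − 121° = arccos(√0.3458) = 54.0°, giving θ ≈ 121 + 54.0 = 175.0°.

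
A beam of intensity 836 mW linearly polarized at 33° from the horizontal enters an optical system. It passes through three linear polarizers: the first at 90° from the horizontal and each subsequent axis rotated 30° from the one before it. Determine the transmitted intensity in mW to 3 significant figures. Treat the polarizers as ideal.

I₁ = 836 mW · cos²(57°) = 248 mW.
I₂ = I₁ · cos²(30°) = 248 · 0.75 = 186 mW.
I₃ = I₂ · cos²(30°) = 186 · 0.75 = 139.5 mW.

I ≈ 139 mW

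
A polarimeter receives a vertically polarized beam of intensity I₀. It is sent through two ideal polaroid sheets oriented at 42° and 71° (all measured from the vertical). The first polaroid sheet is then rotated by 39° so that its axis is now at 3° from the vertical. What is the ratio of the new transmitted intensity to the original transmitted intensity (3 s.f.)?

Before rotation:
By Malus's law, I₁ = I₀ cos²(42° − 0°) = I₀ cos²(42°) = 0.5523 I₀.
I₂ = I₁ cos²(71° − 42°) = 0.5523 I₀ · cos²(29°) = 0.4225 I₀.
After rotation:
I₁ = I₀ cos²(3° − 0°) = I₀ cos²(3°) = 0.9973 I₀.
I₂ = I₁ cos²(71° − 3°) = 0.9973 I₀ · cos²(68°) = 0.1399 I₀.
Ratio = 0.1399 / 0.4225 = 0.3313.

I_new/I_old ≈ 0.331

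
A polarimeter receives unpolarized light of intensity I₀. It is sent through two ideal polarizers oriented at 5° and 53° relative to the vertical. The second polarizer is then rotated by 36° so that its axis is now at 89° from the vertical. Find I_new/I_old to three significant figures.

I_new/I_old ≈ 0.0244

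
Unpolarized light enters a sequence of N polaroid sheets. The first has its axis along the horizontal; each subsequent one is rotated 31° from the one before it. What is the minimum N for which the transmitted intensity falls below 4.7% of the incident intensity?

N = 9

First polarizer halves the unpolarized light: factor 1/2.
Each further stage multiplies by cos²(31°) = 0.7347.
After N polarizers: T = 0.5·0.7347^(N−1). Require T < 0.047 ⇒ N−1 > ln(0.047/0.5)/ln(0.7347) = 7.67, so N−1 ≥ 8 and N = 9.
Check: N=9 gives T = 0.04246 < 0.047; N=8 gives T = 0.05779.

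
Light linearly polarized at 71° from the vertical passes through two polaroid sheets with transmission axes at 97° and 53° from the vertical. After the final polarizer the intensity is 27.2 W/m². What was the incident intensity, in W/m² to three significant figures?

I₀ ≈ 65.1 W/m²

By Malus's law, I₁ = I₀ cos²(97° − 71°) = I₀ cos²(26°) = 0.8078 I₀.
I₂ = I₁ cos²(53° − 97°) = 0.8078 I₀ · cos²(44°) = 0.418 I₀.
So 27.2 W/m² = 0.418 I₀, giving I₀ = 27.2/0.418 = 65.07 W/m².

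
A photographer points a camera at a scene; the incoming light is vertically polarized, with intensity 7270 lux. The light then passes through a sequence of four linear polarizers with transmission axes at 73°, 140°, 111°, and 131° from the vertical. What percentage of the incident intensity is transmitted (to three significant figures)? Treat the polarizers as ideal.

≈ 0.882%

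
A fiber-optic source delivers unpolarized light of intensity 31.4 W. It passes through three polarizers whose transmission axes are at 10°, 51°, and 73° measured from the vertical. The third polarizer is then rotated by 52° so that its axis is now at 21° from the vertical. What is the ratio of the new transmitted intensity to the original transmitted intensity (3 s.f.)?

Before rotation:
Unpolarized light through the first polarizer → I₁ = ½ I₀, now polarized at 10°.
I₂ = I₁ cos²(51° − 10°) = 0.5 I₀ · cos²(41°) = 0.2848 I₀.
I₃ = I₂ cos²(73° − 51°) = 0.2848 I₀ · cos²(22°) = 0.2448 I₀.
After rotation:
Unpolarized light through the first polarizer → I₁ = ½ I₀, now polarized at 10°.
I₂ = I₁ cos²(51° − 10°) = 0.5 I₀ · cos²(41°) = 0.2848 I₀.
I₃ = I₂ cos²(21° − 51°) = 0.2848 I₀ · cos²(30°) = 0.2136 I₀.
Ratio = 0.2136 / 0.2448 = 0.8724.

I_new/I_old ≈ 0.872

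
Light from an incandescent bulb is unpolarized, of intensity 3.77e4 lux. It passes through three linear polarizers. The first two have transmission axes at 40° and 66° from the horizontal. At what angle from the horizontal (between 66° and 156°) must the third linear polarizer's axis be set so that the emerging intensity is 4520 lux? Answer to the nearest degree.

θ ≈ 123°

Unpolarized light through the first polarizer → I₁ = ½ I₀, now polarized at 40°.
I₂ = I₁ cos²(66° − 40°) = 0.5 I₀ · cos²(26°) = 0.4039 I₀.
Target fraction: 4520 / 3.77e4 lux = 0.1199 of I₀.
Need I₃/I₀ = 0.1199, so cos²(θ − 66°) = 0.1199 / 0.4039 = 0.2968.
θ − 66° = arccos(√0.2968) = 57.0°, giving θ ≈ 66 + 57.0 = 123.0°.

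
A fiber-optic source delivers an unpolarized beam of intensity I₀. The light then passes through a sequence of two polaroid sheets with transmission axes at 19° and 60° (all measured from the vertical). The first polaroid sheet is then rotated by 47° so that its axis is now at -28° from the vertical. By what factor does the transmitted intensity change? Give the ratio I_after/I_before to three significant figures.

I_new/I_old ≈ 0.00214

Before rotation:
Unpolarized light through the first polarizer → I₁ = ½ I₀, now polarized at 19°.
I₂ = I₁ cos²(60° − 19°) = 0.5 I₀ · cos²(41°) = 0.2848 I₀.
After rotation:
Unpolarized light through the first polarizer → I₁ = ½ I₀, now polarized at -28°.
I₂ = I₁ cos²(60° + 28°) = 0.5 I₀ · cos²(88°) = 0.000609 I₀.
Ratio = 0.000609 / 0.2848 = 0.002138.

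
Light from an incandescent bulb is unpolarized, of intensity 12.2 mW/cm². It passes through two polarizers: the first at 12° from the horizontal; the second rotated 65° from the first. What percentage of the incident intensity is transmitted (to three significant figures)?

≈ 8.93%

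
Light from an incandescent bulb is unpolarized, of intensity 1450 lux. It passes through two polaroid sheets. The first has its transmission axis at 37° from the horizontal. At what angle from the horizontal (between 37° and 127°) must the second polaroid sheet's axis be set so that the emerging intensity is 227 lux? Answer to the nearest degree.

Unpolarized light through the first polarizer → I₁ = ½ I₀, now polarized at 37°.
Target fraction: 227 / 1450 lux = 0.1566 of I₀.
Need I₂/I₀ = 0.1566, so cos²(θ − 37°) = 0.1566 / 0.5 = 0.3131.
θ − 37° = arccos(√0.3131) = 56.0°, giving θ ≈ 37 + 56.0 = 93.0°.

θ ≈ 93°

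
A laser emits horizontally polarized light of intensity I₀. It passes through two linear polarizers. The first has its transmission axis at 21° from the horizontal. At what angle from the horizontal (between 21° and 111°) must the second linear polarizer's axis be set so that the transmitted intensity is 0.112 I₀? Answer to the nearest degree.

By Malus's law, I₁ = I₀ cos²(21° − 0°) = I₀ cos²(21°) = 0.8716 I₀.
Need I₂/I₀ = 0.112, so cos²(θ − 21°) = 0.112 / 0.8716 = 0.1285.
θ − 21° = arccos(√0.1285) = 69.0°, giving θ ≈ 21 + 69.0 = 90.0°.

θ ≈ 90°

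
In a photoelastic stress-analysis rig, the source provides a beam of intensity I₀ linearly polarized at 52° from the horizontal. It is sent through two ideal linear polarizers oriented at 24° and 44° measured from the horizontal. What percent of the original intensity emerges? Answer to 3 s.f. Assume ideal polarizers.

≈ 68.8%

I₁ = I₀ cos²(24° − 52°) = I₀ cos²(28°) = 0.7796 I₀.
I₂ = I₁ cos²(44° − 24°) = 0.7796 I₀ · cos²(20°) = 0.6884 I₀.
That is 68.84% of the incident intensity.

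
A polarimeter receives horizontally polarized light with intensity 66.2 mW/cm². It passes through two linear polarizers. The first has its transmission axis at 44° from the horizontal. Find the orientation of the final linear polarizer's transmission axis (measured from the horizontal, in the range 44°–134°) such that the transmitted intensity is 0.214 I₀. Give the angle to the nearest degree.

I₁ = I₀ cos²(44° − 0°) = I₀ cos²(44°) = 0.5174 I₀.
Need I₂/I₀ = 0.214, so cos²(θ − 44°) = 0.214 / 0.5174 = 0.4136.
θ − 44° = arccos(√0.4136) = 50.0°, giving θ ≈ 44 + 50.0 = 94.0°.

θ ≈ 94°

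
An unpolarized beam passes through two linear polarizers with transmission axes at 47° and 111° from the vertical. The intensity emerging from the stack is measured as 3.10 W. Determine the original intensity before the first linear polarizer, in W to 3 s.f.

Unpolarized light through the first polarizer → I₁ = ½ I₀, now polarized at 47°.
I₂ = I₁ cos²(111° − 47°) = 0.5 I₀ · cos²(64°) = 0.09608 I₀.
So 3.10 W = 0.09608 I₀, giving I₀ = 3.10/0.09608 = 32.26 W.

I₀ ≈ 32.3 W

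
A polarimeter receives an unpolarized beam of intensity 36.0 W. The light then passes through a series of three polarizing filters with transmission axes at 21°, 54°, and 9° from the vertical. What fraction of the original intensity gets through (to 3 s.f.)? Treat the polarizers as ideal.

I/I₀ ≈ 0.176

Unpolarized light through the first polarizer → I₁ = 36.0 W/2 = 18 W, polarized at 21°.
I₂ = I₁ · cos²(33°) = 18 · 0.7034 = 12.66 W.
I₃ = I₂ · cos²(45°) = 12.66 · 0.5 = 6.33 W.
Transmitted fraction = 0.1758.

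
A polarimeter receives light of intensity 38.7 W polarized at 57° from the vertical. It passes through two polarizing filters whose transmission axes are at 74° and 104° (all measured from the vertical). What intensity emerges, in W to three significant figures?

I ≈ 26.5 W

By Malus's law, I₁ = 38.7 W · cos²(17°) = 35.39 W.
I₂ = I₁ · cos²(30°) = 35.39 · 0.75 = 26.54 W.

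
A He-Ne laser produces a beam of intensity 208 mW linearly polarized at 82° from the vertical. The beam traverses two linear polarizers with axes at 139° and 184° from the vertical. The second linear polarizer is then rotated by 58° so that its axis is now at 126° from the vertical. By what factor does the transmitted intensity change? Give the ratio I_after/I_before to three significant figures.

Before rotation:
By Malus's law, I₁ = I₀ cos²(139° − 82°) = I₀ cos²(57°) = 0.2966 I₀.
I₂ = I₁ cos²(184° − 139°) = 0.2966 I₀ · cos²(45°) = 0.1483 I₀.
After rotation:
I₁ = I₀ cos²(139° − 82°) = I₀ cos²(57°) = 0.2966 I₀.
I₂ = I₁ cos²(126° − 139°) = 0.2966 I₀ · cos²(13°) = 0.2816 I₀.
Ratio = 0.2816 / 0.1483 = 1.899.

I_new/I_old ≈ 1.90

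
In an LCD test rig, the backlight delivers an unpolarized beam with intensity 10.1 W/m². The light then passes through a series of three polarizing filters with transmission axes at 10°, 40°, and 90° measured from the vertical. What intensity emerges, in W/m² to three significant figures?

I ≈ 1.56 W/m²

Unpolarized light through the first polarizer → I₁ = 10.1 W/m²/2 = 5.05 W/m², polarized at 10°.
I₂ = I₁ · cos²(30°) = 5.05 · 0.75 = 3.788 W/m².
I₃ = I₂ · cos²(50°) = 3.788 · 0.4132 = 1.565 W/m².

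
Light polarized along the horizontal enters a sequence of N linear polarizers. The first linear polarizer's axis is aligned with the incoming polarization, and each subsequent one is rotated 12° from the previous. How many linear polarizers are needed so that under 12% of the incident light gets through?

N = 49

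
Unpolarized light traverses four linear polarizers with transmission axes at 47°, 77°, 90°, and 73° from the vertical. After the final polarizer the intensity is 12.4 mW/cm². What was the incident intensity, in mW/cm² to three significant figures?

I₀ ≈ 38.1 mW/cm²

Unpolarized light through the first polarizer → I₁ = ½ I₀, now polarized at 47°.
I₂ = I₁ cos²(77° − 47°) = 0.5 I₀ · cos²(30°) = 0.375 I₀.
I₃ = I₂ cos²(90° − 77°) = 0.375 I₀ · cos²(13°) = 0.356 I₀.
I₄ = I₃ cos²(73° − 90°) = 0.356 I₀ · cos²(17°) = 0.3256 I₀.
So 12.4 mW/cm² = 0.3256 I₀, giving I₀ = 12.4/0.3256 = 38.08 mW/cm².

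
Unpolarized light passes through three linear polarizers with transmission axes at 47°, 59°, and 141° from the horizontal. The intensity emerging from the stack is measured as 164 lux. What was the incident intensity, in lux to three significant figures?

Unpolarized light through the first polarizer → I₁ = ½ I₀, now polarized at 47°.
I₂ = I₁ cos²(59° − 47°) = 0.5 I₀ · cos²(12°) = 0.4784 I₀.
I₃ = I₂ cos²(141° − 59°) = 0.4784 I₀ · cos²(82°) = 0.009266 I₀.
So 164 lux = 0.009266 I₀, giving I₀ = 164/0.009266 = 1.77e+04 lux.

I₀ ≈ 1.77e4 lux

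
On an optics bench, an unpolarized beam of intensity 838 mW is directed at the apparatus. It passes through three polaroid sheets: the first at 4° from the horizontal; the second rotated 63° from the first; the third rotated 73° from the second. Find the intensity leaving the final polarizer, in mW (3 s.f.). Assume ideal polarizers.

I ≈ 7.38 mW

Unpolarized light through the first polarizer → I₁ = 838 mW/2 = 419 mW, polarized at 4°.
I₂ = I₁ · cos²(63°) = 419 · 0.2061 = 86.36 mW.
I₃ = I₂ · cos²(73°) = 86.36 · 0.08548 = 7.382 mW.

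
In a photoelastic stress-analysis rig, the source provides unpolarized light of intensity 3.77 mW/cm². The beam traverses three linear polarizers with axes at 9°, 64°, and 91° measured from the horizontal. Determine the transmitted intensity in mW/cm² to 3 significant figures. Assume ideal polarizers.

I ≈ 0.492 mW/cm²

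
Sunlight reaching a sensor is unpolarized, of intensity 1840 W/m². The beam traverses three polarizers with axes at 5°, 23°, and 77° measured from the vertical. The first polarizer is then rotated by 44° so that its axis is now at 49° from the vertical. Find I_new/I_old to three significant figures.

Before rotation:
Unpolarized light through the first polarizer → I₁ = ½ I₀, now polarized at 5°.
I₂ = I₁ cos²(23° − 5°) = 0.5 I₀ · cos²(18°) = 0.4523 I₀.
I₃ = I₂ cos²(77° − 23°) = 0.4523 I₀ · cos²(54°) = 0.1562 I₀.
After rotation:
Unpolarized light through the first polarizer → I₁ = ½ I₀, now polarized at 49°.
I₂ = I₁ cos²(23° − 49°) = 0.5 I₀ · cos²(26°) = 0.4039 I₀.
I₃ = I₂ cos²(77° − 23°) = 0.4039 I₀ · cos²(54°) = 0.1395 I₀.
Ratio = 0.1395 / 0.1562 = 0.8931.

I_new/I_old ≈ 0.893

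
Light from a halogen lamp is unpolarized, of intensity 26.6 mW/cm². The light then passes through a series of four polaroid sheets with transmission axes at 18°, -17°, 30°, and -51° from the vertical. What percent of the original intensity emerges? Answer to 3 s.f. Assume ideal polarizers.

≈ 0.382%

Unpolarized light through the first polarizer → I₁ = 26.6 mW/cm²/2 = 13.3 mW/cm², polarized at 18°.
I₂ = I₁ · cos²(35°) = 13.3 · 0.671 = 8.924 mW/cm².
I₃ = I₂ · cos²(47°) = 8.924 · 0.4651 = 4.151 mW/cm².
I₄ = I₃ · cos²(81°) = 4.151 · 0.02447 = 0.1016 mW/cm².
That is 0.3819% of the incident intensity.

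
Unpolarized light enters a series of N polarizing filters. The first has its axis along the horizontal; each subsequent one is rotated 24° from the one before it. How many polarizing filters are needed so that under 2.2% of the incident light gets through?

N = 19

First polarizer halves the unpolarized light: factor 1/2.
Each further stage multiplies by cos²(24°) = 0.8346.
After N polarizers: T = 0.5·0.8346^(N−1). Require T < 0.022 ⇒ N−1 > ln(0.022/0.5)/ln(0.8346) = 17.27, so N−1 ≥ 18 and N = 19.
Check: N=19 gives T = 0.01929 < 0.022; N=18 gives T = 0.02311.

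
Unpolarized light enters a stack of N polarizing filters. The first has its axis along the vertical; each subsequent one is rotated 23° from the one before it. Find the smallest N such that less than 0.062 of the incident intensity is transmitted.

N = 14

First polarizer halves the unpolarized light: factor 1/2.
Each further stage multiplies by cos²(23°) = 0.8473.
After N polarizers: T = 0.5·0.8473^(N−1). Require T < 0.062 ⇒ N−1 > ln(0.062/0.5)/ln(0.8473) = 12.60, so N−1 ≥ 13 and N = 14.
Check: N=14 gives T = 0.05803 < 0.062; N=13 gives T = 0.06849.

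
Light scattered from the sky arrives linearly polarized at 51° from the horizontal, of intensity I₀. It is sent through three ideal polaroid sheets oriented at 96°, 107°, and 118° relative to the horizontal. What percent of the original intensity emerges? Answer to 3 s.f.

≈ 46.4%

I₁ = I₀ cos²(96° − 51°) = I₀ cos²(45°) = 0.5 I₀.
I₂ = I₁ cos²(107° − 96°) = 0.5 I₀ · cos²(11°) = 0.4818 I₀.
I₃ = I₂ cos²(118° − 107°) = 0.4818 I₀ · cos²(11°) = 0.4643 I₀.
That is 46.43% of the incident intensity.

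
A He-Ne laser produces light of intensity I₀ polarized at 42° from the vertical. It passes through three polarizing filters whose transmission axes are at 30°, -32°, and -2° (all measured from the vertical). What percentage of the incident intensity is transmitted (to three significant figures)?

≈ 15.8%

I₁ = I₀ cos²(30° − 42°) = I₀ cos²(12°) = 0.9568 I₀.
I₂ = I₁ cos²(-32° − 30°) = 0.9568 I₀ · cos²(62°) = 0.2109 I₀.
I₃ = I₂ cos²(-2° + 32°) = 0.2109 I₀ · cos²(30°) = 0.1582 I₀.
That is 15.82% of the incident intensity.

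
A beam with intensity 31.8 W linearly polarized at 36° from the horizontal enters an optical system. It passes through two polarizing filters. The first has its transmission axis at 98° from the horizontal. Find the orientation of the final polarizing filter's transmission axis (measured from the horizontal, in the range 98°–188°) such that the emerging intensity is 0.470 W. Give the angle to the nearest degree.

By Malus's law, I₁ = I₀ cos²(98° − 36°) = I₀ cos²(62°) = 0.2204 I₀.
Target fraction: 0.470 / 31.8 W = 0.01478 of I₀.
Need I₂/I₀ = 0.01478, so cos²(θ − 98°) = 0.01478 / 0.2204 = 0.06706.
θ − 98° = arccos(√0.06706) = 75.0°, giving θ ≈ 98 + 75.0 = 173.0°.

θ ≈ 173°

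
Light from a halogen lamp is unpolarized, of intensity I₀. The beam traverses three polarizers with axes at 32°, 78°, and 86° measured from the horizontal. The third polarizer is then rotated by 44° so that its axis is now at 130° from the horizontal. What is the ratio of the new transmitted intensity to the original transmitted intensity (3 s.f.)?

I_new/I_old ≈ 0.387

Before rotation:
Unpolarized light through the first polarizer → I₁ = ½ I₀, now polarized at 32°.
I₂ = I₁ cos²(78° − 32°) = 0.5 I₀ · cos²(46°) = 0.2413 I₀.
I₃ = I₂ cos²(86° − 78°) = 0.2413 I₀ · cos²(8°) = 0.2366 I₀.
After rotation:
Unpolarized light through the first polarizer → I₁ = ½ I₀, now polarized at 32°.
I₂ = I₁ cos²(78° − 32°) = 0.5 I₀ · cos²(46°) = 0.2413 I₀.
I₃ = I₂ cos²(130° − 78°) = 0.2413 I₀ · cos²(52°) = 0.09145 I₀.
Ratio = 0.09145 / 0.2366 = 0.3865.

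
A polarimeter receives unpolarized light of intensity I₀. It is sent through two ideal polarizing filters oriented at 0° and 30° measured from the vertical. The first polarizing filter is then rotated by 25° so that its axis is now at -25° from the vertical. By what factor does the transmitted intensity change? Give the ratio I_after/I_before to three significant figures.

I_new/I_old ≈ 0.439

Before rotation:
Unpolarized light through the first polarizer → I₁ = ½ I₀, now polarized at 0°.
I₂ = I₁ cos²(30° − 0°) = 0.5 I₀ · cos²(30°) = 0.375 I₀.
After rotation:
Unpolarized light through the first polarizer → I₁ = ½ I₀, now polarized at -25°.
I₂ = I₁ cos²(30° + 25°) = 0.5 I₀ · cos²(55°) = 0.1645 I₀.
Ratio = 0.1645 / 0.375 = 0.4387.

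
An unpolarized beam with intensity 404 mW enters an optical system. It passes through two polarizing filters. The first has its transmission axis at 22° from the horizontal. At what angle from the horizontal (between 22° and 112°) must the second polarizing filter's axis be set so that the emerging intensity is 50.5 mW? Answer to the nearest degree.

θ ≈ 82°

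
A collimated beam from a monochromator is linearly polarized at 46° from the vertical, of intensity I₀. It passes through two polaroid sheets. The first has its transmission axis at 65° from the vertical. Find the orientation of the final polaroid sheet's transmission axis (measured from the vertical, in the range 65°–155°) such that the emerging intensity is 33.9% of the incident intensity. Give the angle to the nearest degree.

θ ≈ 117°

I₁ = I₀ cos²(65° − 46°) = I₀ cos²(19°) = 0.894 I₀.
Need I₂/I₀ = 0.339, so cos²(θ − 65°) = 0.339 / 0.894 = 0.3792.
θ − 65° = arccos(√0.3792) = 52.0°, giving θ ≈ 65 + 52.0 = 117.0°.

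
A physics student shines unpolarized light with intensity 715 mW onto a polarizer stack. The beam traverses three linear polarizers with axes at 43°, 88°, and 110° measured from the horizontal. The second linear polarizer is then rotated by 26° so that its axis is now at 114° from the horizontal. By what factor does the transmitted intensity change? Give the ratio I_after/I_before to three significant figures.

Before rotation:
Unpolarized light through the first polarizer → I₁ = ½ I₀, now polarized at 43°.
I₂ = I₁ cos²(88° − 43°) = 0.5 I₀ · cos²(45°) = 0.25 I₀.
I₃ = I₂ cos²(110° − 88°) = 0.25 I₀ · cos²(22°) = 0.2149 I₀.
After rotation:
Unpolarized light through the first polarizer → I₁ = ½ I₀, now polarized at 43°.
I₂ = I₁ cos²(114° − 43°) = 0.5 I₀ · cos²(71°) = 0.053 I₀.
I₃ = I₂ cos²(110° − 114°) = 0.053 I₀ · cos²(4°) = 0.05274 I₀.
Ratio = 0.05274 / 0.2149 = 0.2454.

I_new/I_old ≈ 0.245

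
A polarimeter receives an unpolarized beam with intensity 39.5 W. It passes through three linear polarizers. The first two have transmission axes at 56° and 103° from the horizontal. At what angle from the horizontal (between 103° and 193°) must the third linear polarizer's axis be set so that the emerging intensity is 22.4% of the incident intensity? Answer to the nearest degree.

θ ≈ 114°

Unpolarized light through the first polarizer → I₁ = ½ I₀, now polarized at 56°.
I₂ = I₁ cos²(103° − 56°) = 0.5 I₀ · cos²(47°) = 0.2326 I₀.
Need I₃/I₀ = 0.224, so cos²(θ − 103°) = 0.224 / 0.2326 = 0.9632.
θ − 103° = arccos(√0.9632) = 11.1°, giving θ ≈ 103 + 11.1 = 114.1°.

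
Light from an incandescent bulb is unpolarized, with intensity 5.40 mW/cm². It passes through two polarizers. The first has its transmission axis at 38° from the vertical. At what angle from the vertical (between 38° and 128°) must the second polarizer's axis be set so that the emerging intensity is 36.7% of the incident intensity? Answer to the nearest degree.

Unpolarized light through the first polarizer → I₁ = ½ I₀, now polarized at 38°.
Need I₂/I₀ = 0.367, so cos²(θ − 38°) = 0.367 / 0.5 = 0.734.
θ − 38° = arccos(√0.734) = 31.0°, giving θ ≈ 38 + 31.0 = 69.0°.

θ ≈ 69°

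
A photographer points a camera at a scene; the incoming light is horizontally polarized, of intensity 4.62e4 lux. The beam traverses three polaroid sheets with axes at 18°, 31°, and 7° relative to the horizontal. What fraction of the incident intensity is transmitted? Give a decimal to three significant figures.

I/I₀ ≈ 0.717

I₁ = 4.62e4 lux · cos²(18°) = 4.179e+04 lux.
I₂ = I₁ · cos²(13°) = 4.179e+04 · 0.9494 = 3.967e+04 lux.
I₃ = I₂ · cos²(24°) = 3.967e+04 · 0.8346 = 3.311e+04 lux.
Transmitted fraction = 0.7167.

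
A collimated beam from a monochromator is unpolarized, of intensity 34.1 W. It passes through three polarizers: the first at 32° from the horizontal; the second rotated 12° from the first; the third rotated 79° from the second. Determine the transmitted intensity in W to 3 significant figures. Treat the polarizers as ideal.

I ≈ 0.594 W

Unpolarized light through the first polarizer → I₁ = 34.1 W/2 = 17.05 W, polarized at 32°.
I₂ = I₁ · cos²(12°) = 17.05 · 0.9568 = 16.31 W.
I₃ = I₂ · cos²(79°) = 16.31 · 0.03641 = 0.5939 W.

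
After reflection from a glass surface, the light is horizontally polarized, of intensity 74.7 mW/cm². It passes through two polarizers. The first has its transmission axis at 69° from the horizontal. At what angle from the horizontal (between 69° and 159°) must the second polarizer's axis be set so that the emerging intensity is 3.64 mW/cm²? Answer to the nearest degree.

I₁ = I₀ cos²(69° − 0°) = I₀ cos²(69°) = 0.1284 I₀.
Target fraction: 3.64 / 74.7 mW/cm² = 0.04873 of I₀.
Need I₂/I₀ = 0.04873, so cos²(θ − 69°) = 0.04873 / 0.1284 = 0.3794.
θ − 69° = arccos(√0.3794) = 52.0°, giving θ ≈ 69 + 52.0 = 121.0°.

θ ≈ 121°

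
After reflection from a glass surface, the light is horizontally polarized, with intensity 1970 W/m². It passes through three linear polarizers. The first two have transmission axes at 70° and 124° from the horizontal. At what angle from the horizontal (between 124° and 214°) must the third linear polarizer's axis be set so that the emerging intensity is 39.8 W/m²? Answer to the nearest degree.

θ ≈ 169°

By Malus's law, I₁ = I₀ cos²(70° − 0°) = I₀ cos²(70°) = 0.117 I₀.
I₂ = I₁ cos²(124° − 70°) = 0.117 I₀ · cos²(54°) = 0.04041 I₀.
Target fraction: 39.8 / 1970 W/m² = 0.0202 of I₀.
Need I₃/I₀ = 0.0202, so cos²(θ − 124°) = 0.0202 / 0.04041 = 0.4999.
θ − 124° = arccos(√0.4999) = 45.0°, giving θ ≈ 124 + 45.0 = 169.0°.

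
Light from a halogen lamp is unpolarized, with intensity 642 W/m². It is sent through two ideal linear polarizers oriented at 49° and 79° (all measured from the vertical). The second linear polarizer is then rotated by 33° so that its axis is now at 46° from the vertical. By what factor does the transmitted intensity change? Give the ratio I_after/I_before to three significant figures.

I_new/I_old ≈ 1.33

Before rotation:
Unpolarized light through the first polarizer → I₁ = ½ I₀, now polarized at 49°.
I₂ = I₁ cos²(79° − 49°) = 0.5 I₀ · cos²(30°) = 0.375 I₀.
After rotation:
Unpolarized light through the first polarizer → I₁ = ½ I₀, now polarized at 49°.
I₂ = I₁ cos²(46° − 49°) = 0.5 I₀ · cos²(3°) = 0.4986 I₀.
Ratio = 0.4986 / 0.375 = 1.33.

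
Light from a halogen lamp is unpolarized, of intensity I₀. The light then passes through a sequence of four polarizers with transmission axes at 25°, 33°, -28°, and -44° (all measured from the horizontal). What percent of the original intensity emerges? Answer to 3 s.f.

≈ 10.6%

Unpolarized light through the first polarizer → I₁ = ½ I₀, now polarized at 25°.
I₂ = I₁ cos²(33° − 25°) = 0.5 I₀ · cos²(8°) = 0.4903 I₀.
I₃ = I₂ cos²(-28° − 33°) = 0.4903 I₀ · cos²(61°) = 0.1152 I₀.
I₄ = I₃ cos²(-44° + 28°) = 0.1152 I₀ · cos²(16°) = 0.1065 I₀.
That is 10.65% of the incident intensity.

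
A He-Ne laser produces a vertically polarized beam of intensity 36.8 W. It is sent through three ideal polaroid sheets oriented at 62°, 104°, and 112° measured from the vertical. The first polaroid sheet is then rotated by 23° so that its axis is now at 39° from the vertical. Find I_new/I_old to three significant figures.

I_new/I_old ≈ 0.886

Before rotation:
By Malus's law, I₁ = I₀ cos²(62° − 0°) = I₀ cos²(62°) = 0.2204 I₀.
I₂ = I₁ cos²(104° − 62°) = 0.2204 I₀ · cos²(42°) = 0.1217 I₀.
I₃ = I₂ cos²(112° − 104°) = 0.1217 I₀ · cos²(8°) = 0.1194 I₀.
After rotation:
I₁ = I₀ cos²(39° − 0°) = I₀ cos²(39°) = 0.604 I₀.
I₂ = I₁ cos²(104° − 39°) = 0.604 I₀ · cos²(65°) = 0.1079 I₀.
I₃ = I₂ cos²(112° − 104°) = 0.1079 I₀ · cos²(8°) = 0.1058 I₀.
Ratio = 0.1058 / 0.1194 = 0.8862.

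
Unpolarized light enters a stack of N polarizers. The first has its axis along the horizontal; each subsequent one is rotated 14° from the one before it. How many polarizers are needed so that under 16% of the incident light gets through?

N = 20

First polarizer halves the unpolarized light: factor 1/2.
Each further stage multiplies by cos²(14°) = 0.9415.
After N polarizers: T = 0.5·0.9415^(N−1). Require T < 0.16 ⇒ N−1 > ln(0.16/0.5)/ln(0.9415) = 18.89, so N−1 ≥ 19 and N = 20.
Check: N=20 gives T = 0.159 < 0.16; N=19 gives T = 0.1689.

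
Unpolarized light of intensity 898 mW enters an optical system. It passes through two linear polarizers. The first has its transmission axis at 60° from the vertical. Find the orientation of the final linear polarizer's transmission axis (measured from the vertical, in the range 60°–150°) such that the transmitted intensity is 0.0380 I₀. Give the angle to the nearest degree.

Unpolarized light through the first polarizer → I₁ = ½ I₀, now polarized at 60°.
Need I₂/I₀ = 0.038, so cos²(θ − 60°) = 0.038 / 0.5 = 0.076.
θ − 60° = arccos(√0.076) = 74.0°, giving θ ≈ 60 + 74.0 = 134.0°.

θ ≈ 134°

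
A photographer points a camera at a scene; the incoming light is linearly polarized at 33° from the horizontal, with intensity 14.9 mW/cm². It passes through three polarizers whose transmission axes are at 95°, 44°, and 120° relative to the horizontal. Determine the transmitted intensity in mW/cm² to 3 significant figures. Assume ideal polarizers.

I₁ = 14.9 mW/cm² · cos²(62°) = 3.284 mW/cm².
I₂ = I₁ · cos²(51°) = 3.284 · 0.396 = 1.301 mW/cm².
I₃ = I₂ · cos²(76°) = 1.301 · 0.05853 = 0.07612 mW/cm².

I ≈ 0.0761 mW/cm²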